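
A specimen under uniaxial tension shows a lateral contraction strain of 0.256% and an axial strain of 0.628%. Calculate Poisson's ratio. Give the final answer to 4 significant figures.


nu = -epsilon_lat / epsilon_axial
Lateral strain is contraction (negative), so using magnitudes:
nu = 0.256 / 0.628
nu = 0.4076


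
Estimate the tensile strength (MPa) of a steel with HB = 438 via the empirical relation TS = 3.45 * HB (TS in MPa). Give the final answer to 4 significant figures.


TS (MPa) = 3.45 * HB
TS = 3.45 * 438
TS = 1511 MPa


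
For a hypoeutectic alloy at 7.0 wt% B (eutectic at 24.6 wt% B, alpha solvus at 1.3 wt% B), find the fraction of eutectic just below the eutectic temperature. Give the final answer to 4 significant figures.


f_primary = (C_e - C0) / (C_e - C_alpha_max)
f_primary = (24.6 - 7.0) / (24.6 - 1.3)
f_primary = 0.755365
f_eutectic = 1 - 0.755365 = 0.2446


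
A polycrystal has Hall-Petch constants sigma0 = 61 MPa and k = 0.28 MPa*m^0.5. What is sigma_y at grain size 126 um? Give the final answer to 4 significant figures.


sigma_y = sigma0 + k / sqrt(d)
d = 126 um = 1.26e-04 m
sigma_y = 61 + 0.28 / sqrt(1.26e-04)
sigma_y = 85.94 MPa


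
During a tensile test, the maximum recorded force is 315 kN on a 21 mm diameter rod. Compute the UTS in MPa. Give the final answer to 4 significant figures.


A0 = pi*(d/2)^2 = pi*(21/2)^2 = 346.361 mm^2
UTS = F_max / A0 = 315*1000 / 346.361
UTS = 909.5 MPa


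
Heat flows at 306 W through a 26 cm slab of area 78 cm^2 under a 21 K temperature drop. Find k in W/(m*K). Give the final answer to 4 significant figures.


k = Q*L / (A*dT)
L = 0.26 m, A = 7.8e-03 m^2
k = 306 * 0.26 / (7.8e-03 * 21)
k = 485.7 W/(m*K)


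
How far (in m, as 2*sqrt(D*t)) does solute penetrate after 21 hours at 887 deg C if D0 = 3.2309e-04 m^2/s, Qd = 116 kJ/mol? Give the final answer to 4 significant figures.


Step 1: D = D0 * exp(-Qd/(R*T))
T = 1160.15 K
D = 3.2309e-04 * exp(-116e3 / (8.314 * 1160.15)) = 1.93351e-09 m^2/s
Step 2: L = 2*sqrt(D*t)
t = 21 h = 75600 s
L = 2*sqrt(1.93351e-09 * 75600) = 0.02418 m


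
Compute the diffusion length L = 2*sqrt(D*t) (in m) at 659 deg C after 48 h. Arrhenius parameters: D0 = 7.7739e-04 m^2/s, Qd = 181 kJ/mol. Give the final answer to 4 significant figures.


Step 1: D = D0 * exp(-Qd/(R*T))
T = 932.15 K
D = 7.7739e-04 * exp(-181e3 / (8.314 * 932.15)) = 5.59273e-14 m^2/s
Step 2: L = 2*sqrt(D*t)
t = 48 h = 172800 s
L = 2*sqrt(5.59273e-14 * 172800) = 1.966e-04 m


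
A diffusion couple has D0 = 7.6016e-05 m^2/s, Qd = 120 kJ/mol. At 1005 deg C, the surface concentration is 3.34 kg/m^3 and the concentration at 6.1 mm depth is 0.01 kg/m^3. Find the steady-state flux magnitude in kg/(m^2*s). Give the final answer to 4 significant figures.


Step 1: D = D0 * exp(-Qd/(R*T))
T = 1005 + 273.15 = 1278.15 K
D = 7.6016e-05 * exp(-120e3 / (8.314 * 1278.15)) = 9.47638e-10 m^2/s
Step 2: J = D * (C1 - C2) / dx
J = 9.47638e-10 * (3.34 - 0.01) / 6.1e-03
J = 5.173e-07 kg/(m^2*s)


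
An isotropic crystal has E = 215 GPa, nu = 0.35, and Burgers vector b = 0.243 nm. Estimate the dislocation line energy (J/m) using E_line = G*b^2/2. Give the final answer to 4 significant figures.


Step 1: G = E / (2*(1+nu))
G = 215 / (2*(1+0.35)) = 79.6296 GPa = 7.96296e+10 Pa
Step 2: E_line = G*b^2/2
b = 0.243 nm = 2.43e-10 m
E_line = 0.5 * 7.96296e+10 * (2.43e-10)^2 = 2.351e-09 J/m


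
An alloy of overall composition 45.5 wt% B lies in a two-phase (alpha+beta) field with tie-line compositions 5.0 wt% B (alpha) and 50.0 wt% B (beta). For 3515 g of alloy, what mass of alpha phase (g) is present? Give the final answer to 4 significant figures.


f_alpha = (C_beta - C0) / (C_beta - C_alpha)
f_alpha = (50.0 - 45.5) / (50.0 - 5.0) = 0.1
m_alpha = f_alpha * m_total = 0.1 * 3515 = 351.5 g


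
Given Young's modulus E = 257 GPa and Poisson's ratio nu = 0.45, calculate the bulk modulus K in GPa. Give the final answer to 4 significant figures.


K = E / (3*(1-2*nu))
K = 257 / (3*(1-2*0.45))
K = 856.7 GPa


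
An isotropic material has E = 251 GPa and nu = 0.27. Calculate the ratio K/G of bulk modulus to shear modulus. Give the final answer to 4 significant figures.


G = E / (2*(1+nu))
G = 251 / (2*(1+0.27)) = 98.8189 GPa
K = E / (3*(1-2*nu))
K = 251 / (3*(1-2*0.27)) = 181.884 GPa
K/G = 181.884 / 98.8189 = 1.841


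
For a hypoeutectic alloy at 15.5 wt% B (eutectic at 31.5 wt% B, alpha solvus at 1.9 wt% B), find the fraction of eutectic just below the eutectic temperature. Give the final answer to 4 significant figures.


f_primary = (C_e - C0) / (C_e - C_alpha_max)
f_primary = (31.5 - 15.5) / (31.5 - 1.9)
f_primary = 0.540541
f_eutectic = 1 - 0.540541 = 0.4595


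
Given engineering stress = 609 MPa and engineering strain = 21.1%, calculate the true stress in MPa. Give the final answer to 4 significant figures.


sigma_true = sigma_eng * (1 + epsilon_eng)
sigma_true = 609 * (1 + 0.211)
sigma_true = 737.5 MPa


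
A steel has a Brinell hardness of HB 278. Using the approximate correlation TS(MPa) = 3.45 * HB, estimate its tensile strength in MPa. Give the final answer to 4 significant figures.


TS (MPa) = 3.45 * HB
TS = 3.45 * 278
TS = 959.1 MPa


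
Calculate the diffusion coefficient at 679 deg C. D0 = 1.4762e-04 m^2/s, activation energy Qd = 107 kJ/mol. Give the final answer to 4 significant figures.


D = D0 * exp(-Qd / (R*T))
T = 952.15 K
D = 1.4762e-04 * exp(-107e3 / (8.314 * 952.15))
D = 1.99e-10 m^2/s


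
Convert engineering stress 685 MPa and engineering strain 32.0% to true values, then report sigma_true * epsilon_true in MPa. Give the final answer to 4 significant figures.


sigma_true = sigma_eng * (1 + epsilon_eng)
sigma_true = 685 * (1 + 0.32) = 904.2 MPa
epsilon_true = ln(1 + epsilon_eng)
epsilon_true = ln(1 + 0.32) = 0.277632
sigma_true * epsilon_true = 904.2 * 0.277632 = 251 MPa


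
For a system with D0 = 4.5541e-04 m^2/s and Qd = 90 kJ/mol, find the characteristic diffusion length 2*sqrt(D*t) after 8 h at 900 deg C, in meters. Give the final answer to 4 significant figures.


Step 1: D = D0 * exp(-Qd/(R*T))
T = 1173.15 K
D = 4.5541e-04 * exp(-90e3 / (8.314 * 1173.15)) = 4.47711e-08 m^2/s
Step 2: L = 2*sqrt(D*t)
t = 8 h = 28800 s
L = 2*sqrt(4.47711e-08 * 28800) = 0.07182 m


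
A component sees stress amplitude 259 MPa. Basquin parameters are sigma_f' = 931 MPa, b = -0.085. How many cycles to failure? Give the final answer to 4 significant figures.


sigma_a = sigma_f' * (2*Nf)^b
2*Nf = (sigma_a / sigma_f')^(1/b)
2*Nf = (259 / 931)^(1/-0.085)
2*Nf = 3.44396e+06
Nf = 1.722e+06 cycles


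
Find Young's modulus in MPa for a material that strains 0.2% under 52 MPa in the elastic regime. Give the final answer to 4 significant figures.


E = sigma / epsilon
epsilon = 0.2% = 2e-03
E = 52 / 2e-03
E = 26000 MPa


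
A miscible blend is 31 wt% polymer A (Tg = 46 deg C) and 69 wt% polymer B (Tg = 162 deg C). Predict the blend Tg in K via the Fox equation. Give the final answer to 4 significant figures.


1/Tg = w1/Tg1 + w2/Tg2 (in Kelvin)
Tg1 = 319.15 K, Tg2 = 435.15 K
1/Tg = 0.31/319.15 + 0.69/435.15
Tg = 391.1 K


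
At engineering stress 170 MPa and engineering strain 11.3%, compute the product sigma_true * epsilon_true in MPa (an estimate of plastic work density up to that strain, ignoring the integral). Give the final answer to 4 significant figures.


sigma_true = sigma_eng * (1 + epsilon_eng)
sigma_true = 170 * (1 + 0.113) = 189.21 MPa
epsilon_true = ln(1 + epsilon_eng)
epsilon_true = ln(1 + 0.113) = 0.107059
sigma_true * epsilon_true = 189.21 * 0.107059 = 20.26 MPa


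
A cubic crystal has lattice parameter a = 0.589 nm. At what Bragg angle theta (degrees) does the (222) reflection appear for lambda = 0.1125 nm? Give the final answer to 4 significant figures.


d = a / sqrt(h^2+k^2+l^2)
d = 0.589 / sqrt(12) = 0.17003 nm
lambda = 2*d*sin(theta)  =>  sin(theta) = lambda / (2*d)
sin(theta) = 0.1125 / (2 * 0.17003) = 0.330825
theta = 19.32 deg


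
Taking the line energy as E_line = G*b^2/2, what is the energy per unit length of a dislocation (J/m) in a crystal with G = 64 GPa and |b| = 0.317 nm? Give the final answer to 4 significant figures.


E = G*b^2/2
b = 0.317 nm = 3.17e-10 m
G = 64 GPa = 6.4e+10 Pa
E = 0.5 * 6.4e+10 * (3.17e-10)^2
E = 3.216e-09 J/m


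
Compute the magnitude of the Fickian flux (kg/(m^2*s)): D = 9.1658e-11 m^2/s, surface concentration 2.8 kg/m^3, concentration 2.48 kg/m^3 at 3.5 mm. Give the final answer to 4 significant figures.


J = -D * (dC/dx) = D * (C1 - C2) / dx
J = 9.1658e-11 * (2.8 - 2.48) / 3.5e-03
J = 8.38e-09 kg/(m^2*s)


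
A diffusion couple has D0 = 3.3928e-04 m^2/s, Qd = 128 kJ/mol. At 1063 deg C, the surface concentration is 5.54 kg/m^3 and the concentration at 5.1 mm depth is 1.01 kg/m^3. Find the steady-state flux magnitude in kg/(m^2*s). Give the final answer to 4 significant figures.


Step 1: D = D0 * exp(-Qd/(R*T))
T = 1063 + 273.15 = 1336.15 K
D = 3.3928e-04 * exp(-128e3 / (8.314 * 1336.15)) = 3.36065e-09 m^2/s
Step 2: J = D * (C1 - C2) / dx
J = 3.36065e-09 * (5.54 - 1.01) / 5.1e-03
J = 2.985e-06 kg/(m^2*s)


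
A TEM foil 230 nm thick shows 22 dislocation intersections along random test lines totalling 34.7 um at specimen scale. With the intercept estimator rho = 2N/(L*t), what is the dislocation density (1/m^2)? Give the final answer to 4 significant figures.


rho = 2N / (L * t)
L = 34.7 um = 3.47e-05 m, t = 230 nm = 2.3e-07 m
rho = 2 * 22 / (3.47e-05 * 2.3e-07)
rho = 5.513e+12 1/m^2


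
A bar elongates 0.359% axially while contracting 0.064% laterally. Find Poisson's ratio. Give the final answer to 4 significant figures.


nu = -epsilon_lat / epsilon_axial
Lateral strain is contraction (negative), so using magnitudes:
nu = 0.064 / 0.359
nu = 0.1783


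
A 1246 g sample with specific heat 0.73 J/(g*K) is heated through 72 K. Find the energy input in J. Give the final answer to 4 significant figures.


Q = m * cp * dT
Q = 1246 * 0.73 * 72
Q = 65490 J


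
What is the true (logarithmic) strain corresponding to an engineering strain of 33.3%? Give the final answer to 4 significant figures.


epsilon_true = ln(1 + epsilon_eng)
epsilon_true = ln(1 + 0.333)
epsilon_true = 0.2874


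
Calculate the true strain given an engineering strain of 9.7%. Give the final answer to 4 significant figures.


epsilon_true = ln(1 + epsilon_eng)
epsilon_true = ln(1 + 0.097)
epsilon_true = 0.09258


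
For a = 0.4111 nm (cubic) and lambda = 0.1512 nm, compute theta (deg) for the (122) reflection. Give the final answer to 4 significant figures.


d = a / sqrt(h^2+k^2+l^2)
d = 0.4111 / sqrt(9) = 0.137033 nm
lambda = 2*d*sin(theta)  =>  sin(theta) = lambda / (2*d)
sin(theta) = 0.1512 / (2 * 0.137033) = 0.551691
theta = 33.48 deg


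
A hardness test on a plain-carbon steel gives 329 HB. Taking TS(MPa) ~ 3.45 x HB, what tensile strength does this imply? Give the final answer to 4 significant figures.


TS (MPa) = 3.45 * HB
TS = 3.45 * 329
TS = 1135 MPa


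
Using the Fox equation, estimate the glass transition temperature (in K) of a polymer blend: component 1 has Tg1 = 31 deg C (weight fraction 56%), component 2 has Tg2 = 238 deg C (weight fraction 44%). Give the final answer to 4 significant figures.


1/Tg = w1/Tg1 + w2/Tg2 (in Kelvin)
Tg1 = 304.15 K, Tg2 = 511.15 K
1/Tg = 0.56/304.15 + 0.44/511.15
Tg = 370.1 K


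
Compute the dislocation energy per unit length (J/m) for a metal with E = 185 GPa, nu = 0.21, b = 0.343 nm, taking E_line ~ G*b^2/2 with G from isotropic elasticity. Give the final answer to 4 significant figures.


Step 1: G = E / (2*(1+nu))
G = 185 / (2*(1+0.21)) = 76.4463 GPa = 7.64463e+10 Pa
Step 2: E_line = G*b^2/2
b = 0.343 nm = 3.43e-10 m
E_line = 0.5 * 7.64463e+10 * (3.43e-10)^2 = 4.497e-09 J/m


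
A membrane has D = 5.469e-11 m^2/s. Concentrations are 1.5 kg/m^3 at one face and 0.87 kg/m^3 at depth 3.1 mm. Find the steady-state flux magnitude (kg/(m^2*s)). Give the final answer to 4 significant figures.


J = -D * (dC/dx) = D * (C1 - C2) / dx
J = 5.469e-11 * (1.5 - 0.87) / 3.1e-03
J = 1.111e-08 kg/(m^2*s)


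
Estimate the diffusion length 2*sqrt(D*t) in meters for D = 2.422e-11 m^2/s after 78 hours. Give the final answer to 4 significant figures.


t = 78 hr = 280800 s
Diffusion length = 2*sqrt(D*t)
= 2*sqrt(2.422e-11 * 280800)
= 5.216e-03 m


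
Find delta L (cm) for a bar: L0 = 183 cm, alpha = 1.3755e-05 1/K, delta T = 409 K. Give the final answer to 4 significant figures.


dL = L0 * alpha * dT
dL = 183 * 1.3755e-05 * 409
dL = 1.03 cm


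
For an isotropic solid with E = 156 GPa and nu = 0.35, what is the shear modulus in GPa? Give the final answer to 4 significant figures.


G = E / (2*(1+nu))
G = 156 / (2*(1+0.35))
G = 57.78 GPa


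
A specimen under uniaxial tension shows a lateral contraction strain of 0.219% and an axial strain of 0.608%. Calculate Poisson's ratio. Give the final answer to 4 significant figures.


nu = -epsilon_lat / epsilon_axial
Lateral strain is contraction (negative), so using magnitudes:
nu = 0.219 / 0.608
nu = 0.3602


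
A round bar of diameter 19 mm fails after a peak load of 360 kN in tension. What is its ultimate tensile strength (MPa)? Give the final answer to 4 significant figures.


A0 = pi*(d/2)^2 = pi*(19/2)^2 = 283.529 mm^2
UTS = F_max / A0 = 360*1000 / 283.529
UTS = 1270 MPa


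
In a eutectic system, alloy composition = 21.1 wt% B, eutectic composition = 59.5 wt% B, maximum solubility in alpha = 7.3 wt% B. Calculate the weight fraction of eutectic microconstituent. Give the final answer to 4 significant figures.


f_primary = (C_e - C0) / (C_e - C_alpha_max)
f_primary = (59.5 - 21.1) / (59.5 - 7.3)
f_primary = 0.735632
f_eutectic = 1 - 0.735632 = 0.2644


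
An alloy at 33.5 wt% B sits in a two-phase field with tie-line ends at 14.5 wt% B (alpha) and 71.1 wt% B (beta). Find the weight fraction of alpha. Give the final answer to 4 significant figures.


f_alpha = (C_beta - C0) / (C_beta - C_alpha)
f_alpha = (71.1 - 33.5) / (71.1 - 14.5)
f_alpha = 0.6643


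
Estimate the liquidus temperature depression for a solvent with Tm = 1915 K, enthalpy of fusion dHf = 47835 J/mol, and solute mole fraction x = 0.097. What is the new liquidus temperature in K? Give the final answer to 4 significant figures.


dT = R*Tm^2*x / dHf
dT = 8.314 * 1915^2 * 0.097 / 47835
dT = 61.8263 K
T_new = 1915 - 61.8263 = 1853 K


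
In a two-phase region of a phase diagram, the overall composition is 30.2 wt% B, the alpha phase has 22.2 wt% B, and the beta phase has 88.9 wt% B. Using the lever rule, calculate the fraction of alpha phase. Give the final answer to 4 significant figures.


f_alpha = (C_beta - C0) / (C_beta - C_alpha)
f_alpha = (88.9 - 30.2) / (88.9 - 22.2)
f_alpha = 0.8801


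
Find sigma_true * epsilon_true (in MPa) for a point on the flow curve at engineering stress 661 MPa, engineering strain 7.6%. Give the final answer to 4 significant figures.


sigma_true = sigma_eng * (1 + epsilon_eng)
sigma_true = 661 * (1 + 0.076) = 711.236 MPa
epsilon_true = ln(1 + epsilon_eng)
epsilon_true = ln(1 + 0.076) = 0.0732505
sigma_true * epsilon_true = 711.236 * 0.0732505 = 52.1 MPa


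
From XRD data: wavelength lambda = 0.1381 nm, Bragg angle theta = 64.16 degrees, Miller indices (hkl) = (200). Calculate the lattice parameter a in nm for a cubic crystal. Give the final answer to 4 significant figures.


d = lambda / (2*sin(theta))
d = 0.1381 / (2*sin(64.16 deg))
d = 0.076721 nm
a = d * sqrt(h^2+k^2+l^2) = 0.076721 * sqrt(4)
a = 0.1534 nm


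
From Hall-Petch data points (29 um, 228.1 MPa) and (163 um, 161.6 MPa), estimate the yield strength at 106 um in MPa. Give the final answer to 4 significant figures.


sigma_y = sigma0 + k / sqrt(d)
1/sqrt(d1) = 1/sqrt(2.9e-05) = 185.695;  1/sqrt(d2) = 78.326
k = (sigma1 - sigma2) / (1/sqrt(d1) - 1/sqrt(d2)) = (228.1 - 161.6) / (185.695 - 78.326) = 0.619358 MPa*m^0.5
sigma0 = sigma1 - k/sqrt(d1) = 228.1 - 0.619358*185.695 = 113.088 MPa
sigma_y(d3) = 113.088 + 0.619358 / sqrt(1.06e-04) = 173.2 MPa


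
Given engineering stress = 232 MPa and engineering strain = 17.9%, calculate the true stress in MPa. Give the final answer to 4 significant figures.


sigma_true = sigma_eng * (1 + epsilon_eng)
sigma_true = 232 * (1 + 0.179)
sigma_true = 273.5 MPa


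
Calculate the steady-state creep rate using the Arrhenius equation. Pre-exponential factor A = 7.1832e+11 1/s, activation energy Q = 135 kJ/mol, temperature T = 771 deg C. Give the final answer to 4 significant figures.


rate = A * exp(-Q / (R*T))
T = 771 + 273.15 = 1044.15 K
rate = 7.1832e+11 * exp(-135e3 / (8.314 * 1044.15))
rate = 126600 1/s


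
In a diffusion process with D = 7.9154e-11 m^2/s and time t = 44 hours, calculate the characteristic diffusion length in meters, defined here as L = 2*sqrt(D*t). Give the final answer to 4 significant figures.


t = 44 hr = 158400 s
Diffusion length = 2*sqrt(D*t)
= 2*sqrt(7.9154e-11 * 158400)
= 7.082e-03 m


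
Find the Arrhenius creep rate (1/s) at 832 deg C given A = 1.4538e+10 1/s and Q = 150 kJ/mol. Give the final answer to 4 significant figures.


rate = A * exp(-Q / (R*T))
T = 832 + 273.15 = 1105.15 K
rate = 1.4538e+10 * exp(-150e3 / (8.314 * 1105.15))
rate = 1182 1/s


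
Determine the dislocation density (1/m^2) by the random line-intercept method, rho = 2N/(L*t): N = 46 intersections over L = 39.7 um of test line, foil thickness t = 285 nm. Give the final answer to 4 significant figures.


rho = 2N / (L * t)
L = 39.7 um = 3.97e-05 m, t = 285 nm = 2.85e-07 m
rho = 2 * 46 / (3.97e-05 * 2.85e-07)
rho = 8.131e+12 1/m^2


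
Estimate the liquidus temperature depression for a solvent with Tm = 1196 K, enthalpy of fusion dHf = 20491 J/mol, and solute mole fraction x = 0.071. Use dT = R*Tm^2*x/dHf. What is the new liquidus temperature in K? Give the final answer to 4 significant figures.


dT = R*Tm^2*x / dHf
dT = 8.314 * 1196^2 * 0.071 / 20491
dT = 41.2067 K
T_new = 1196 - 41.2067 = 1155 K


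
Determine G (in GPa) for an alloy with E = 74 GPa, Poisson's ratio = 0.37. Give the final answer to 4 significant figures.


G = E / (2*(1+nu))
G = 74 / (2*(1+0.37))
G = 27.01 GPa


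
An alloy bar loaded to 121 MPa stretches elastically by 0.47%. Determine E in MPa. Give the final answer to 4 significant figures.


E = sigma / epsilon
epsilon = 0.47% = 4.7e-03
E = 121 / 4.7e-03
E = 25740 MPa


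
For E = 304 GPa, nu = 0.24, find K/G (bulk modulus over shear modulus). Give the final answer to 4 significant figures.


G = E / (2*(1+nu))
G = 304 / (2*(1+0.24)) = 122.581 GPa
K = E / (3*(1-2*nu))
K = 304 / (3*(1-2*0.24)) = 194.872 GPa
K/G = 194.872 / 122.581 = 1.59


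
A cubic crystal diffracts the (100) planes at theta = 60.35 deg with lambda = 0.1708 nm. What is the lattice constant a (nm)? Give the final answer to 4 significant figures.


d = lambda / (2*sin(theta))
d = 0.1708 / (2*sin(60.35 deg))
d = 0.0982667 nm
a = d * sqrt(h^2+k^2+l^2) = 0.0982667 * sqrt(1)
a = 0.09827 nm


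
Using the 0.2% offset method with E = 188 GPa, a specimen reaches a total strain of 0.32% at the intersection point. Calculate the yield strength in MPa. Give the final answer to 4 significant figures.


Offset strain = 0.002
Elastic strain at yield = total_strain - offset = 3.2e-03 - 0.002 = 1.2e-03
sigma_y = E * elastic_strain = 188000 * 1.2e-03
sigma_y = 225.6 MPa


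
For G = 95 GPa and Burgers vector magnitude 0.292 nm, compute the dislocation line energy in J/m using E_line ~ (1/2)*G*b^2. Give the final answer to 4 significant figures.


E = G*b^2/2
b = 0.292 nm = 2.92e-10 m
G = 95 GPa = 9.5e+10 Pa
E = 0.5 * 9.5e+10 * (2.92e-10)^2
E = 4.05e-09 J/m


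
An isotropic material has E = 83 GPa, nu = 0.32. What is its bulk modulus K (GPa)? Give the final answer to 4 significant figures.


K = E / (3*(1-2*nu))
K = 83 / (3*(1-2*0.32))
K = 76.85 GPa


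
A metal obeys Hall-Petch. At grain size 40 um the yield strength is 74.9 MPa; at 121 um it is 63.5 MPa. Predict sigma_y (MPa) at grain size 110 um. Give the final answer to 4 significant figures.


sigma_y = sigma0 + k / sqrt(d)
1/sqrt(d1) = 1/sqrt(4e-05) = 158.114;  1/sqrt(d2) = 90.9091
k = (sigma1 - sigma2) / (1/sqrt(d1) - 1/sqrt(d2)) = (74.9 - 63.5) / (158.114 - 90.9091) = 0.169631 MPa*m^0.5
sigma0 = sigma1 - k/sqrt(d1) = 74.9 - 0.169631*158.114 = 48.079 MPa
sigma_y(d3) = 48.079 + 0.169631 / sqrt(1.1e-04) = 64.25 MPa


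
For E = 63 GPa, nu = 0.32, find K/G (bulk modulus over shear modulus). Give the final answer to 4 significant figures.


G = E / (2*(1+nu))
G = 63 / (2*(1+0.32)) = 23.8636 GPa
K = E / (3*(1-2*nu))
K = 63 / (3*(1-2*0.32)) = 58.3333 GPa
K/G = 58.3333 / 23.8636 = 2.444


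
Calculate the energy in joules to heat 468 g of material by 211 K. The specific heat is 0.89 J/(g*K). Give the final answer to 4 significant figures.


Q = m * cp * dT
Q = 468 * 0.89 * 211
Q = 87890 J


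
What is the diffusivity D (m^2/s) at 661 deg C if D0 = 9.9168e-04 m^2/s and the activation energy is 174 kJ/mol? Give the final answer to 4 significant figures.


D = D0 * exp(-Qd / (R*T))
T = 934.15 K
D = 9.9168e-04 * exp(-174e3 / (8.314 * 934.15))
D = 1.847e-13 m^2/s


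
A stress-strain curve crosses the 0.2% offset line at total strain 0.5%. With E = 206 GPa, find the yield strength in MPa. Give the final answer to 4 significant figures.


Offset strain = 0.002
Elastic strain at yield = total_strain - offset = 5e-03 - 0.002 = 3e-03
sigma_y = E * elastic_strain = 206000 * 3e-03
sigma_y = 618 MPa


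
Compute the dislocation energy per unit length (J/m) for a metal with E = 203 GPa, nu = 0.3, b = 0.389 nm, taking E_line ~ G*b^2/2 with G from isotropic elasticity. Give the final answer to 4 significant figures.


Step 1: G = E / (2*(1+nu))
G = 203 / (2*(1+0.3)) = 78.0769 GPa = 7.80769e+10 Pa
Step 2: E_line = G*b^2/2
b = 0.389 nm = 3.89e-10 m
E_line = 0.5 * 7.80769e+10 * (3.89e-10)^2 = 5.907e-09 J/m


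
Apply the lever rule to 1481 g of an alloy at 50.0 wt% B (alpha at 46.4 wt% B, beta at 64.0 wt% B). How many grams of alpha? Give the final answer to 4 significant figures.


f_alpha = (C_beta - C0) / (C_beta - C_alpha)
f_alpha = (64.0 - 50.0) / (64.0 - 46.4) = 0.795455
m_alpha = f_alpha * m_total = 0.795455 * 1481 = 1178 g


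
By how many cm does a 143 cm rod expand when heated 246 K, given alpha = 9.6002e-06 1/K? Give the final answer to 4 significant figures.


dL = L0 * alpha * dT
dL = 143 * 9.6002e-06 * 246
dL = 0.3377 cm


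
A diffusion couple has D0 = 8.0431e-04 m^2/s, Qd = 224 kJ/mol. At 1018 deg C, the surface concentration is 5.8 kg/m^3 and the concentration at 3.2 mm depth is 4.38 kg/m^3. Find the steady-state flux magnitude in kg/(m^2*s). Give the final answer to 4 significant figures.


Step 1: D = D0 * exp(-Qd/(R*T))
T = 1018 + 273.15 = 1291.15 K
D = 8.0431e-04 * exp(-224e3 / (8.314 * 1291.15)) = 6.96584e-13 m^2/s
Step 2: J = D * (C1 - C2) / dx
J = 6.96584e-13 * (5.8 - 4.38) / 3.2e-03
J = 3.091e-10 kg/(m^2*s)


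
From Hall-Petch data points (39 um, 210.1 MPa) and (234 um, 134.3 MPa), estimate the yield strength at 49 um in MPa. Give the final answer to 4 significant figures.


sigma_y = sigma0 + k / sqrt(d)
1/sqrt(d1) = 1/sqrt(3.9e-05) = 160.128;  1/sqrt(d2) = 65.372
k = (sigma1 - sigma2) / (1/sqrt(d1) - 1/sqrt(d2)) = (210.1 - 134.3) / (160.128 - 65.372) = 0.799948 MPa*m^0.5
sigma0 = sigma1 - k/sqrt(d1) = 210.1 - 0.799948*160.128 = 82.0057 MPa
sigma_y(d3) = 82.0057 + 0.799948 / sqrt(4.9e-05) = 196.3 MPa


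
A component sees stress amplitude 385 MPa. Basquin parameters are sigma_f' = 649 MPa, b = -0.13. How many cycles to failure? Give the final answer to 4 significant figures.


sigma_a = sigma_f' * (2*Nf)^b
2*Nf = (sigma_a / sigma_f')^(1/b)
2*Nf = (385 / 649)^(1/-0.13)
2*Nf = 55.5254
Nf = 27.76 cycles


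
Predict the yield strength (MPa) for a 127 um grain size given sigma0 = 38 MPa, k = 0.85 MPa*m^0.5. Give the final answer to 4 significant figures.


sigma_y = sigma0 + k / sqrt(d)
d = 127 um = 1.27e-04 m
sigma_y = 38 + 0.85 / sqrt(1.27e-04)
sigma_y = 113.4 MPa


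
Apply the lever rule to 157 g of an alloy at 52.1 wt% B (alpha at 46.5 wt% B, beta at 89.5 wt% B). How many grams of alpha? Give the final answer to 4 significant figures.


f_alpha = (C_beta - C0) / (C_beta - C_alpha)
f_alpha = (89.5 - 52.1) / (89.5 - 46.5) = 0.869767
m_alpha = f_alpha * m_total = 0.869767 * 157 = 136.6 g


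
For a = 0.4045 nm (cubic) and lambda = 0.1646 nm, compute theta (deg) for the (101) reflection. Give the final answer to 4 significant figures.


d = a / sqrt(h^2+k^2+l^2)
d = 0.4045 / sqrt(2) = 0.286025 nm
lambda = 2*d*sin(theta)  =>  sin(theta) = lambda / (2*d)
sin(theta) = 0.1646 / (2 * 0.286025) = 0.287737
theta = 16.72 deg


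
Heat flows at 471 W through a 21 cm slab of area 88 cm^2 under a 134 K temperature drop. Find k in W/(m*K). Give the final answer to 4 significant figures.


k = Q*L / (A*dT)
L = 0.21 m, A = 8.8e-03 m^2
k = 471 * 0.21 / (8.8e-03 * 134)
k = 83.88 W/(m*K)


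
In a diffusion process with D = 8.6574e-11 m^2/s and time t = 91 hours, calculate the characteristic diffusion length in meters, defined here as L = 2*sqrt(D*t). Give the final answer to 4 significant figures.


t = 91 hr = 327600 s
Diffusion length = 2*sqrt(D*t)
= 2*sqrt(8.6574e-11 * 327600)
= 0.01065 m


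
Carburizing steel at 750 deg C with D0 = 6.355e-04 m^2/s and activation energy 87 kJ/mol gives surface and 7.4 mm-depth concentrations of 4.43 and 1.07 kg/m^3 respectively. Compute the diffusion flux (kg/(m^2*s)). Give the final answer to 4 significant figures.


Step 1: D = D0 * exp(-Qd/(R*T))
T = 750 + 273.15 = 1023.15 K
D = 6.355e-04 * exp(-87e3 / (8.314 * 1023.15)) = 2.29808e-08 m^2/s
Step 2: J = D * (C1 - C2) / dx
J = 2.29808e-08 * (4.43 - 1.07) / 7.4e-03
J = 1.043e-05 kg/(m^2*s)


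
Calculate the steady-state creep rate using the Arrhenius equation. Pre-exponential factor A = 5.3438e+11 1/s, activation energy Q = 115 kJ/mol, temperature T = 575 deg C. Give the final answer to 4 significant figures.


rate = A * exp(-Q / (R*T))
T = 575 + 273.15 = 848.15 K
rate = 5.3438e+11 * exp(-115e3 / (8.314 * 848.15))
rate = 44170 1/s


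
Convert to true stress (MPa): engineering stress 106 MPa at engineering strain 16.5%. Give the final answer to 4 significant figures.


sigma_true = sigma_eng * (1 + epsilon_eng)
sigma_true = 106 * (1 + 0.165)
sigma_true = 123.5 MPa


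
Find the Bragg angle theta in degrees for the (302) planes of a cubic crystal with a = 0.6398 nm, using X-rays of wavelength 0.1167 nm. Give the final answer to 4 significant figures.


d = a / sqrt(h^2+k^2+l^2)
d = 0.6398 / sqrt(13) = 0.177449 nm
lambda = 2*d*sin(theta)  =>  sin(theta) = lambda / (2*d)
sin(theta) = 0.1167 / (2 * 0.177449) = 0.328828
theta = 19.2 deg


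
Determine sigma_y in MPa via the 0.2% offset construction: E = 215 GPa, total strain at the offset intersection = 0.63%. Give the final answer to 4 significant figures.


Offset strain = 0.002
Elastic strain at yield = total_strain - offset = 6.3e-03 - 0.002 = 4.3e-03
sigma_y = E * elastic_strain = 215000 * 4.3e-03
sigma_y = 924.5 MPa


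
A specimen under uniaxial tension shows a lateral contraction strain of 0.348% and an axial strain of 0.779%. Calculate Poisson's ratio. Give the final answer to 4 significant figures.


nu = -epsilon_lat / epsilon_axial
Lateral strain is contraction (negative), so using magnitudes:
nu = 0.348 / 0.779
nu = 0.4467


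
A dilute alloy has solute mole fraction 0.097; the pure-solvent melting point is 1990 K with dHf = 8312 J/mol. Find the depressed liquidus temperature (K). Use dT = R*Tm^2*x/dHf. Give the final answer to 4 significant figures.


dT = R*Tm^2*x / dHf
dT = 8.314 * 1990^2 * 0.097 / 8312
dT = 384.222 K
T_new = 1990 - 384.222 = 1606 K


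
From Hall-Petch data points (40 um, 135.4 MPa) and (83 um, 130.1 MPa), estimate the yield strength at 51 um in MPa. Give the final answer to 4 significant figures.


sigma_y = sigma0 + k / sqrt(d)
1/sqrt(d1) = 1/sqrt(4e-05) = 158.114;  1/sqrt(d2) = 109.764
k = (sigma1 - sigma2) / (1/sqrt(d1) - 1/sqrt(d2)) = (135.4 - 130.1) / (158.114 - 109.764) = 0.109618 MPa*m^0.5
sigma0 = sigma1 - k/sqrt(d1) = 135.4 - 0.109618*158.114 = 118.068 MPa
sigma_y(d3) = 118.068 + 0.109618 / sqrt(5.1e-05) = 133.4 MPa


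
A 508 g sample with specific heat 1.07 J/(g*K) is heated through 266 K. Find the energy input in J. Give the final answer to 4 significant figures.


Q = m * cp * dT
Q = 508 * 1.07 * 266
Q = 144600 J


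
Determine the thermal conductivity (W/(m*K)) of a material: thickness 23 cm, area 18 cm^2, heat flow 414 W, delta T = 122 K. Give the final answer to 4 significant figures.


k = Q*L / (A*dT)
L = 0.23 m, A = 1.8e-03 m^2
k = 414 * 0.23 / (1.8e-03 * 122)
k = 433.6 W/(m*K)


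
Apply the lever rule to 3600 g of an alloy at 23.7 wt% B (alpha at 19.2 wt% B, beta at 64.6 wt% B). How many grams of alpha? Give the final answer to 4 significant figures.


f_alpha = (C_beta - C0) / (C_beta - C_alpha)
f_alpha = (64.6 - 23.7) / (64.6 - 19.2) = 0.900881
m_alpha = f_alpha * m_total = 0.900881 * 3600 = 3243 g


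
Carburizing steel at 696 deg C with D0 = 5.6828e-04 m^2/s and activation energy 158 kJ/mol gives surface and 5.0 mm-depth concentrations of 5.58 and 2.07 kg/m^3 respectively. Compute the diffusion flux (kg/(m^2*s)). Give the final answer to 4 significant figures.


Step 1: D = D0 * exp(-Qd/(R*T))
T = 696 + 273.15 = 969.15 K
D = 5.6828e-04 * exp(-158e3 / (8.314 * 969.15)) = 1.73169e-12 m^2/s
Step 2: J = D * (C1 - C2) / dx
J = 1.73169e-12 * (5.58 - 2.07) / 5e-03
J = 1.216e-09 kg/(m^2*s)


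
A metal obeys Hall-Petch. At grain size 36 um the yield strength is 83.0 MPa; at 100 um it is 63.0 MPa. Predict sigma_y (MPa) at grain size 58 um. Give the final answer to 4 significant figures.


sigma_y = sigma0 + k / sqrt(d)
1/sqrt(d1) = 1/sqrt(3.6e-05) = 166.667;  1/sqrt(d2) = 100
k = (sigma1 - sigma2) / (1/sqrt(d1) - 1/sqrt(d2)) = (83.0 - 63.0) / (166.667 - 100) = 0.3 MPa*m^0.5
sigma0 = sigma1 - k/sqrt(d1) = 83.0 - 0.3*166.667 = 33 MPa
sigma_y(d3) = 33 + 0.3 / sqrt(5.8e-05) = 72.39 MPa


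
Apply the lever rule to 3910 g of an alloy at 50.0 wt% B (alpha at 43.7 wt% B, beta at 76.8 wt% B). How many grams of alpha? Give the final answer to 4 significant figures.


f_alpha = (C_beta - C0) / (C_beta - C_alpha)
f_alpha = (76.8 - 50.0) / (76.8 - 43.7) = 0.809668
m_alpha = f_alpha * m_total = 0.809668 * 3910 = 3166 g


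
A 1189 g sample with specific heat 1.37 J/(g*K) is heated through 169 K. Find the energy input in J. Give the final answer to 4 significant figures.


Q = m * cp * dT
Q = 1189 * 1.37 * 169
Q = 275300 J


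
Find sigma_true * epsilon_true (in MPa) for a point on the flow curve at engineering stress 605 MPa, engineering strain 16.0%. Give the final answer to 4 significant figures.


sigma_true = sigma_eng * (1 + epsilon_eng)
sigma_true = 605 * (1 + 0.16) = 701.8 MPa
epsilon_true = ln(1 + epsilon_eng)
epsilon_true = ln(1 + 0.16) = 0.14842
sigma_true * epsilon_true = 701.8 * 0.14842 = 104.2 MPa


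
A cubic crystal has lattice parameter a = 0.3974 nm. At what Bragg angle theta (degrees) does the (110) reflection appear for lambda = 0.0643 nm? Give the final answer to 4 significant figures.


d = a / sqrt(h^2+k^2+l^2)
d = 0.3974 / sqrt(2) = 0.281004 nm
lambda = 2*d*sin(theta)  =>  sin(theta) = lambda / (2*d)
sin(theta) = 0.0643 / (2 * 0.281004) = 0.114411
theta = 6.57 deg


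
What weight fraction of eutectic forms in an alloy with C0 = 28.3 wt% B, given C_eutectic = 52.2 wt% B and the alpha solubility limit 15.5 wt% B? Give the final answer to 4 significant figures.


f_primary = (C_e - C0) / (C_e - C_alpha_max)
f_primary = (52.2 - 28.3) / (52.2 - 15.5)
f_primary = 0.651226
f_eutectic = 1 - 0.651226 = 0.3488


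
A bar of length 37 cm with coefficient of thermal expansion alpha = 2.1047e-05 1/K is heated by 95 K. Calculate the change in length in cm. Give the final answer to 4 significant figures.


dL = L0 * alpha * dT
dL = 37 * 2.1047e-05 * 95
dL = 0.07398 cm


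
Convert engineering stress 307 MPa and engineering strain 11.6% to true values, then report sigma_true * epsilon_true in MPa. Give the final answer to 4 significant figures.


sigma_true = sigma_eng * (1 + epsilon_eng)
sigma_true = 307 * (1 + 0.116) = 342.612 MPa
epsilon_true = ln(1 + epsilon_eng)
epsilon_true = ln(1 + 0.116) = 0.109751
sigma_true * epsilon_true = 342.612 * 0.109751 = 37.6 MPa


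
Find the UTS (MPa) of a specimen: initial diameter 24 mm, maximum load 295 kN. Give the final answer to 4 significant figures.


A0 = pi*(d/2)^2 = pi*(24/2)^2 = 452.389 mm^2
UTS = F_max / A0 = 295*1000 / 452.389
UTS = 652.1 MPa


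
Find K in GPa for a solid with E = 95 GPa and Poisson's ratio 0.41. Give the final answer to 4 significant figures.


K = E / (3*(1-2*nu))
K = 95 / (3*(1-2*0.41))
K = 175.9 GPa


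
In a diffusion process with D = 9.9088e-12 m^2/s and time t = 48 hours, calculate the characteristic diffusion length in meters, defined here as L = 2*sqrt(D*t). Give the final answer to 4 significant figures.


t = 48 hr = 172800 s
Diffusion length = 2*sqrt(D*t)
= 2*sqrt(9.9088e-12 * 172800)
= 2.617e-03 m


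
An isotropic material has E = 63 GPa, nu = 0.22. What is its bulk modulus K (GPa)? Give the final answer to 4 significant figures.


K = E / (3*(1-2*nu))
K = 63 / (3*(1-2*0.22))
K = 37.5 GPa


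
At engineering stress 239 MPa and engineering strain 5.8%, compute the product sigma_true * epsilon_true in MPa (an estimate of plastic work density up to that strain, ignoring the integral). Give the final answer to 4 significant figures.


sigma_true = sigma_eng * (1 + epsilon_eng)
sigma_true = 239 * (1 + 0.058) = 252.862 MPa
epsilon_true = ln(1 + epsilon_eng)
epsilon_true = ln(1 + 0.058) = 0.0563803
sigma_true * epsilon_true = 252.862 * 0.0563803 = 14.26 MPa


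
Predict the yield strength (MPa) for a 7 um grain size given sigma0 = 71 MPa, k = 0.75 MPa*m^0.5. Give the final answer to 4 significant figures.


sigma_y = sigma0 + k / sqrt(d)
d = 7 um = 7e-06 m
sigma_y = 71 + 0.75 / sqrt(7e-06)
sigma_y = 354.5 MPa


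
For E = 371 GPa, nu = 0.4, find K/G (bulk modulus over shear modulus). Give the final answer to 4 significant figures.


G = E / (2*(1+nu))
G = 371 / (2*(1+0.4)) = 132.5 GPa
K = E / (3*(1-2*nu))
K = 371 / (3*(1-2*0.4)) = 618.333 GPa
K/G = 618.333 / 132.5 = 4.667


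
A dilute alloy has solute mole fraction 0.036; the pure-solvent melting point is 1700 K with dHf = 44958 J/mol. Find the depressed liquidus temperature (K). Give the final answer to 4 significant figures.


dT = R*Tm^2*x / dHf
dT = 8.314 * 1700^2 * 0.036 / 44958
dT = 19.2399 K
T_new = 1700 - 19.2399 = 1681 K


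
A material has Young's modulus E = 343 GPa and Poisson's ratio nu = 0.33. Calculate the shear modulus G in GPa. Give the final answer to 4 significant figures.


G = E / (2*(1+nu))
G = 343 / (2*(1+0.33))
G = 128.9 GPa


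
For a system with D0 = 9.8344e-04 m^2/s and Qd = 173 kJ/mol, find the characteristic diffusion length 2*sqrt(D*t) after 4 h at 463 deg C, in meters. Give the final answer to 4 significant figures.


Step 1: D = D0 * exp(-Qd/(R*T))
T = 736.15 K
D = 9.8344e-04 * exp(-173e3 / (8.314 * 736.15)) = 5.20987e-16 m^2/s
Step 2: L = 2*sqrt(D*t)
t = 4 h = 14400 s
L = 2*sqrt(5.20987e-16 * 14400) = 5.478e-06 m


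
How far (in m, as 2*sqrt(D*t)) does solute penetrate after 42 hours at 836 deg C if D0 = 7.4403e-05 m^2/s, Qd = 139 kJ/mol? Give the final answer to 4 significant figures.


Step 1: D = D0 * exp(-Qd/(R*T))
T = 1109.15 K
D = 7.4403e-05 * exp(-139e3 / (8.314 * 1109.15)) = 2.11469e-11 m^2/s
Step 2: L = 2*sqrt(D*t)
t = 42 h = 151200 s
L = 2*sqrt(2.11469e-11 * 151200) = 3.576e-03 m


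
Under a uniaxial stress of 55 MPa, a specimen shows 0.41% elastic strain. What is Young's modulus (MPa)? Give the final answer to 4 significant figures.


E = sigma / epsilon
epsilon = 0.41% = 4.1e-03
E = 55 / 4.1e-03
E = 13410 MPa


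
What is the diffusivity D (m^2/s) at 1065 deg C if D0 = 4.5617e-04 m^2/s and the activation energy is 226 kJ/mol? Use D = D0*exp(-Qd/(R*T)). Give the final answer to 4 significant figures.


D = D0 * exp(-Qd / (R*T))
T = 1338.15 K
D = 4.5617e-04 * exp(-226e3 / (8.314 * 1338.15))
D = 6.869e-13 m^2/s


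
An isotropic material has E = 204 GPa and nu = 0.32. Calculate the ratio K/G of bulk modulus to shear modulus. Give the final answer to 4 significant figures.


G = E / (2*(1+nu))
G = 204 / (2*(1+0.32)) = 77.2727 GPa
K = E / (3*(1-2*nu))
K = 204 / (3*(1-2*0.32)) = 188.889 GPa
K/G = 188.889 / 77.2727 = 2.444


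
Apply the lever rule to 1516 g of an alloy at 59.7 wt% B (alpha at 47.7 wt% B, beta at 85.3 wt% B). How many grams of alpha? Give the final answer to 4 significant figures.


f_alpha = (C_beta - C0) / (C_beta - C_alpha)
f_alpha = (85.3 - 59.7) / (85.3 - 47.7) = 0.680851
m_alpha = f_alpha * m_total = 0.680851 * 1516 = 1032 g


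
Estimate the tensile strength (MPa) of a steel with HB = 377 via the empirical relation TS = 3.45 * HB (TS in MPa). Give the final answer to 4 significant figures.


TS (MPa) = 3.45 * HB
TS = 3.45 * 377
TS = 1301 MPa


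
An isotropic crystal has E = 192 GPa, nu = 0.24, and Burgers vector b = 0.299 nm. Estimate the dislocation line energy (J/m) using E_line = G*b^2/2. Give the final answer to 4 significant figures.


Step 1: G = E / (2*(1+nu))
G = 192 / (2*(1+0.24)) = 77.4194 GPa = 7.74194e+10 Pa
Step 2: E_line = G*b^2/2
b = 0.299 nm = 2.99e-10 m
E_line = 0.5 * 7.74194e+10 * (2.99e-10)^2 = 3.461e-09 J/m


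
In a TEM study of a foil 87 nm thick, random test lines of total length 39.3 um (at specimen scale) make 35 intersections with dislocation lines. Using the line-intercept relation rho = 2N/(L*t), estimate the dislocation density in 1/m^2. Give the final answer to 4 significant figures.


rho = 2N / (L * t)
L = 39.3 um = 3.93e-05 m, t = 87 nm = 8.7e-08 m
rho = 2 * 35 / (3.93e-05 * 8.7e-08)
rho = 2.047e+13 1/m^2


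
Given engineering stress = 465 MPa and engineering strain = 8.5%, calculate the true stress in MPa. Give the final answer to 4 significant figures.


sigma_true = sigma_eng * (1 + epsilon_eng)
sigma_true = 465 * (1 + 0.085)
sigma_true = 504.5 MPa


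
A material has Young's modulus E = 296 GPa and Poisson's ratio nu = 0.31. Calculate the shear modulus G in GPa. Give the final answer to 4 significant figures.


G = E / (2*(1+nu))
G = 296 / (2*(1+0.31))
G = 113 GPa


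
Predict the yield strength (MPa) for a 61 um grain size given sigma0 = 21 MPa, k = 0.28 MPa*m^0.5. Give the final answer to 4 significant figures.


sigma_y = sigma0 + k / sqrt(d)
d = 61 um = 6.1e-05 m
sigma_y = 21 + 0.28 / sqrt(6.1e-05)
sigma_y = 56.85 MPa


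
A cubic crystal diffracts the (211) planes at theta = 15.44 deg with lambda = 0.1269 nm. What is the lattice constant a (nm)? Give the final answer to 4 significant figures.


d = lambda / (2*sin(theta))
d = 0.1269 / (2*sin(15.44 deg))
d = 0.238329 nm
a = d * sqrt(h^2+k^2+l^2) = 0.238329 * sqrt(6)
a = 0.5838 nm


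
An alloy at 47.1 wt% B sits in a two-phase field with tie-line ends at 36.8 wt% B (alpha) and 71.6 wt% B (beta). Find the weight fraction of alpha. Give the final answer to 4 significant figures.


f_alpha = (C_beta - C0) / (C_beta - C_alpha)
f_alpha = (71.6 - 47.1) / (71.6 - 36.8)
f_alpha = 0.704


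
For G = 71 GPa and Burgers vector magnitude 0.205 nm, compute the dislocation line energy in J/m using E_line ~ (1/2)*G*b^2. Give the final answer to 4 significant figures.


E = G*b^2/2
b = 0.205 nm = 2.05e-10 m
G = 71 GPa = 7.1e+10 Pa
E = 0.5 * 7.1e+10 * (2.05e-10)^2
E = 1.492e-09 J/m


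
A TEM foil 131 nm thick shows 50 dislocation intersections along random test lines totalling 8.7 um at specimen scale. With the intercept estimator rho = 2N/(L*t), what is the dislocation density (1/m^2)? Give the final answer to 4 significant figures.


rho = 2N / (L * t)
L = 8.7 um = 8.7e-06 m, t = 131 nm = 1.31e-07 m
rho = 2 * 50 / (8.7e-06 * 1.31e-07)
rho = 8.774e+13 1/m^2
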